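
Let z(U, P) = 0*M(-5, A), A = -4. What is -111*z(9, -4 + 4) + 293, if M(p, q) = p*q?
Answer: 293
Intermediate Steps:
z(U, P) = 0 (z(U, P) = 0*(-5*(-4)) = 0*20 = 0)
-111*z(9, -4 + 4) + 293 = -111*0 + 293 = 0 + 293 = 293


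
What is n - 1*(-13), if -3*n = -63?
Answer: 34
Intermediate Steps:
n = 21 (n = -1/3*(-63) = 21)
n - 1*(-13) = 21 - 1*(-13) = 21 + 13 = 34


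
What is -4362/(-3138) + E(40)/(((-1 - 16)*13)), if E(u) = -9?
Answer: 165374/115583 ≈ 1.4308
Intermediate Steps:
-4362/(-3138) + E(40)/(((-1 - 16)*13)) = -4362/(-3138) - 9*1/(13*(-1 - 16)) = -4362*(-1/3138) - 9/((-17*13)) = 727/523 - 9/(-221) = 727/523 - 9*(-1/221) = 727/523 + 9/221 = 165374/115583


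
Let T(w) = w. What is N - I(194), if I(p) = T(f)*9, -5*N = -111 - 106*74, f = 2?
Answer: 1573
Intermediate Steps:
N = 1591 (N = -(-111 - 106*74)/5 = -(-111 - 7844)/5 = -1/5*(-7955) = 1591)
I(p) = 18 (I(p) = 2*9 = 18)
N - I(194) = 1591 - 1*18 = 1591 - 18 = 1573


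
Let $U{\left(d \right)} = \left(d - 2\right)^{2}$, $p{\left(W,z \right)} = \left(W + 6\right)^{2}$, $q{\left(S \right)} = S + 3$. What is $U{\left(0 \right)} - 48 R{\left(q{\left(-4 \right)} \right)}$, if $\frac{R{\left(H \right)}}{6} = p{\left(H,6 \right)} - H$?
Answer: $-7484$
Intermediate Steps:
$q{\left(S \right)} = 3 + S$
$p{\left(W,z \right)} = \left(6 + W\right)^{2}$
$U{\left(d \right)} = \left(-2 + d\right)^{2}$
$R{\left(H \right)} = - 6 H + 6 \left(6 + H\right)^{2}$ ($R{\left(H \right)} = 6 \left(\left(6 + H\right)^{2} - H\right) = - 6 H + 6 \left(6 + H\right)^{2}$)
$U{\left(0 \right)} - 48 R{\left(q{\left(-4 \right)} \right)} = \left(-2 + 0\right)^{2} - 48 \left(- 6 \left(3 - 4\right) + 6 \left(6 + \left(3 - 4\right)\right)^{2}\right) = \left(-2\right)^{2} - 48 \left(\left(-6\right) \left(-1\right) + 6 \left(6 - 1\right)^{2}\right) = 4 - 48 \left(6 + 6 \cdot 5^{2}\right) = 4 - 48 \left(6 + 6 \cdot 25\right) = 4 - 48 \left(6 + 150\right) = 4 - 7488 = -7484$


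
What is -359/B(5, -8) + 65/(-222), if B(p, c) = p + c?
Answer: 26501/222 ≈ 119.37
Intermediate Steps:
B(p, c) = c + p
-359/B(5, -8) + 65/(-222) = -359/(-8 + 5) + 65/(-222) = -359/(-3) + 65*(-1/222) = -359*(-⅓) - 65/222 = 359/3 - 65/222 = 26501/222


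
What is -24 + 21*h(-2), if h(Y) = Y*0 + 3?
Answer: 39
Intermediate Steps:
h(Y) = 3 (h(Y) = 0 + 3 = 3)
-24 + 21*h(-2) = -24 + 21*3 = -24 + 63 = 39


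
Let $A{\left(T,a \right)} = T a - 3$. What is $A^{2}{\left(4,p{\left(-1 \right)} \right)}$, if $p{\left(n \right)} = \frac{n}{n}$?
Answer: $1$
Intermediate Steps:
$p{\left(n \right)} = 1$
$A{\left(T,a \right)} = -3 + T a$
$A^{2}{\left(4,p{\left(-1 \right)} \right)} = \left(-3 + 4 \cdot 1\right)^{2} = \left(-3 + 4\right)^{2} = 1^{2} = 1$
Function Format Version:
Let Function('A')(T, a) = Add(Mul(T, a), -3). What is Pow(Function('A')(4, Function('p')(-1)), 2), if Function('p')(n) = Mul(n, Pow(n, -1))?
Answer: 1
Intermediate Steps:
Function('p')(n) = 1
Function('A')(T, a) = Add(-3, Mul(T, a))
Pow(Function('A')(4, Function('p')(-1)), 2) = Pow(Add(-3, Mul(4, 1)), 2) = Pow(Add(-3, 4), 2) = Pow(1, 2) = 1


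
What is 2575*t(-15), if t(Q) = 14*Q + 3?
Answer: -533025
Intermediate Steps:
t(Q) = 3 + 14*Q
2575*t(-15) = 2575*(3 + 14*(-15)) = 2575*(3 - 210) = 2575*(-207) = -533025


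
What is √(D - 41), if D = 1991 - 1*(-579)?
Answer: 3*√281 ≈ 50.289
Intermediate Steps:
D = 2570 (D = 1991 + 579 = 2570)
√(D - 41) = √(2570 - 41) = √2529 = 3*√281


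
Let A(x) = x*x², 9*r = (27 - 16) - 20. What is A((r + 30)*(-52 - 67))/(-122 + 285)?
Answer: -41099342851/163 ≈ -2.5214e+8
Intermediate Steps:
r = -1 (r = ((27 - 16) - 20)/9 = (11 - 20)/9 = (⅑)*(-9) = -1)
A(x) = x³
A((r + 30)*(-52 - 67))/(-122 + 285) = ((-1 + 30)*(-52 - 67))³/(-122 + 285) = (29*(-119))³/163 = (1/163)*(-3451)³ = (1/163)*(-41099342851) = -41099342851/163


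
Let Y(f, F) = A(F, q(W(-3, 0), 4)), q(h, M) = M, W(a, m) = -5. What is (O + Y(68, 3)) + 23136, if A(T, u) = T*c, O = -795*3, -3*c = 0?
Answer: 20751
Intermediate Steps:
c = 0 (c = -⅓*0 = 0)
O = -2385
A(T, u) = 0 (A(T, u) = T*0 = 0)
Y(f, F) = 0
(O + Y(68, 3)) + 23136 = (-2385 + 0) + 23136 = -2385 + 23136 = 20751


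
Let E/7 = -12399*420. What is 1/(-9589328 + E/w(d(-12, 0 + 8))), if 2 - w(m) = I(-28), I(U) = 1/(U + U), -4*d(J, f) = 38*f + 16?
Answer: -113/3124965424 ≈ -3.6160e-8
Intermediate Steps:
E = -36453060 (E = 7*(-12399*420) = 7*(-5207580) = -36453060)
d(J, f) = -4 - 19*f/2 (d(J, f) = -(38*f + 16)/4 = -(16 + 38*f)/4 = -4 - 19*f/2)
I(U) = 1/(2*U)
w(m) = 113/56 (w(m) = 2 - 1/(2*(-28)) = 2 - (-1)/(2*28) = 2 - 1*(-1/56) = 2 + 1/56 = 113/56)
1/(-9589328 + E/w(d(-12, 0 + 8))) = 1/(-9589328 - 36453060/113/56) = 1/(-9589328 - 36453060*56/113) = 1/(-9589328 - 2041371360/113) = 1/(-3124965424/113) = -113/3124965424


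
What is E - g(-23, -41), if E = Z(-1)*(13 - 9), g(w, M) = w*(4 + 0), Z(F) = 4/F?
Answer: 76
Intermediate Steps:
g(w, M) = 4*w (g(w, M) = w*4 = 4*w)
E = -16 (E = (4/(-1))*(13 - 9) = (4*(-1))*4 = -4*4 = -16)
E - g(-23, -41) = -16 - 4*(-23) = -16 - 1*(-92) = -16 + 92 = 76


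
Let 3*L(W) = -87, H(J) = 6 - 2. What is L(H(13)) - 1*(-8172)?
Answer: 8143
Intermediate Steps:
H(J) = 4
L(W) = -29 (L(W) = (⅓)*(-87) = -29)
L(H(13)) - 1*(-8172) = -29 - 1*(-8172) = -29 + 8172 = 8143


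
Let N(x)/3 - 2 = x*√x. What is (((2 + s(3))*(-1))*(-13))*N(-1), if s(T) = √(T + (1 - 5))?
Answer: 195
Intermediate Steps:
s(T) = √(-4 + T) (s(T) = √(T - 4) = √(-4 + T))
N(x) = 6 + 3*x^(3/2) (N(x) = 6 + 3*(x*√x) = 6 + 3*x^(3/2))
(((2 + s(3))*(-1))*(-13))*N(-1) = (((2 + √(-4 + 3))*(-1))*(-13))*(6 + 3*(-1)^(3/2)) = (((2 + √(-1))*(-1))*(-13))*(6 + 3*(-I)) = (((2 + I)*(-1))*(-13))*(6 - 3*I) = ((-2 - I)*(-13))*(6 - 3*I) = (26 + 13*I)*(6 - 3*I) = (6 - 3*I)*(26 + 13*I)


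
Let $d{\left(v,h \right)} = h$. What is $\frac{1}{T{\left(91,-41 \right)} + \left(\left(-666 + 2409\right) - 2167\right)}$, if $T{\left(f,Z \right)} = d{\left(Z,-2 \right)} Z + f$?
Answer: $- \frac{1}{251} \approx -0.0039841$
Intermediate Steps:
$T{\left(f,Z \right)} = f - 2 Z$ ($T{\left(f,Z \right)} = - 2 Z + f = f - 2 Z$)
$\frac{1}{T{\left(91,-41 \right)} + \left(\left(-666 + 2409\right) - 2167\right)} = \frac{1}{\left(91 - -82\right) + \left(\left(-666 + 2409\right) - 2167\right)} = \frac{1}{\left(91 + 82\right) + \left(1743 - 2167\right)} = \frac{1}{173 - 424} = \frac{1}{-251} = - \frac{1}{251}$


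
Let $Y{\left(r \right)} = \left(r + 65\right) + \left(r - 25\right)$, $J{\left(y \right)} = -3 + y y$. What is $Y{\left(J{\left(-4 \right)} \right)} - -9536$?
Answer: $9602$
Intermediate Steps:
$J{\left(y \right)} = -3 + y^{2}$
$Y{\left(r \right)} = 40 + 2 r$ ($Y{\left(r \right)} = \left(65 + r\right) + \left(r - 25\right) = \left(65 + r\right) + \left(-25 + r\right) = 40 + 2 r$)
$Y{\left(J{\left(-4 \right)} \right)} - -9536 = \left(40 + 2 \left(-3 + \left(-4\right)^{2}\right)\right) - -9536 = \left(40 + 2 \left(-3 + 16\right)\right) + 9536 = \left(40 + 2 \cdot 13\right) + 9536 = \left(40 + 26\right) + 9536 = 66 + 9536 = 9602$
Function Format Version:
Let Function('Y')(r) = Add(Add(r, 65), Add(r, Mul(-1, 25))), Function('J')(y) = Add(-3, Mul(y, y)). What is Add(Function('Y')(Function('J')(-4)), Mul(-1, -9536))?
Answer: 9602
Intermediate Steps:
Function('J')(y) = Add(-3, Pow(y, 2))
Function('Y')(r) = Add(40, Mul(2, r)) (Function('Y')(r) = Add(Add(65, r), Add(r, -25)) = Add(Add(65, r), Add(-25, r)) = Add(40, Mul(2, r)))
Add(Function('Y')(Function('J')(-4)), Mul(-1, -9536)) = Add(Add(40, Mul(2, Add(-3, Pow(-4, 2)))), Mul(-1, -9536)) = Add(Add(40, Mul(2, Add(-3, 16))), 9536) = Add(Add(40, Mul(2, 13)), 9536) = Add(Add(40, 26), 9536) = Add(66, 9536) = 9602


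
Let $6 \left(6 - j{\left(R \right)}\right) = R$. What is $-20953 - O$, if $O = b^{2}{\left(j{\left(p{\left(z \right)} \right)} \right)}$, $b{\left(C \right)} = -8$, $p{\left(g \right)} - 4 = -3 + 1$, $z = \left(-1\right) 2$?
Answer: $-21017$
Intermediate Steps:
$z = -2$
$p{\left(g \right)} = 2$ ($p{\left(g \right)} = 4 + \left(-3 + 1\right) = 4 - 2 = 2$)
$j{\left(R \right)} = 6 - \frac{R}{6}$
$O = 64$ ($O = \left(-8\right)^{2} = 64$)
$-20953 - O = -20953 - 64 = -21017$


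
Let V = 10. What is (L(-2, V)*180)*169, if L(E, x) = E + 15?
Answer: 395460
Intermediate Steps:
L(E, x) = 15 + E
(L(-2, V)*180)*169 = ((15 - 2)*180)*169 = (13*180)*169 = 2340*169 = 395460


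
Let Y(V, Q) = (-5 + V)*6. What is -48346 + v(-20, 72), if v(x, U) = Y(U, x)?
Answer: -47944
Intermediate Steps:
Y(V, Q) = -30 + 6*V
v(x, U) = -30 + 6*U
-48346 + v(-20, 72) = -48346 + (-30 + 6*72) = -48346 + (-30 + 432) = -48346 + 402 = -47944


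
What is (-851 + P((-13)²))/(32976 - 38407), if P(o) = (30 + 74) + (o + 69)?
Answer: 509/5431 ≈ 0.093721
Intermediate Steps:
P(o) = 173 + o (P(o) = 104 + (69 + o) = 173 + o)
(-851 + P((-13)²))/(32976 - 38407) = (-851 + (173 + (-13)²))/(32976 - 38407) = (-851 + (173 + 169))/(-5431) = (-851 + 342)*(-1/5431) = -509*(-1/5431) = 509/5431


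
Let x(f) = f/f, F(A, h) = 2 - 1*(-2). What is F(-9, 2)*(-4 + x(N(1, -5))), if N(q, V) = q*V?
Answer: -12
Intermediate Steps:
N(q, V) = V*q
F(A, h) = 4 (F(A, h) = 2 + 2 = 4)
x(f) = 1
F(-9, 2)*(-4 + x(N(1, -5))) = 4*(-4 + 1) = 4*(-3) = -12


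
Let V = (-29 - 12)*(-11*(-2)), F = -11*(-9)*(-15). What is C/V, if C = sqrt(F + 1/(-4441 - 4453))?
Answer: -I*sqrt(117468314354)/8022388 ≈ -0.042723*I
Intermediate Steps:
F = -1485 (F = 99*(-15) = -1485)
C = I*sqrt(117468314354)/8894 (C = sqrt(-1485 + 1/(-4441 - 4453)) = sqrt(-1485 + 1/(-8894)) = sqrt(-1485 - 1/8894) = sqrt(-13207591/8894) = I*sqrt(117468314354)/8894 ≈ 38.536*I)
V = -902 (V = -41*22 = -902)
C/V = (I*sqrt(117468314354)/8894)/(-902) = (I*sqrt(117468314354)/8894)*(-1/902) = -I*sqrt(117468314354)/8022388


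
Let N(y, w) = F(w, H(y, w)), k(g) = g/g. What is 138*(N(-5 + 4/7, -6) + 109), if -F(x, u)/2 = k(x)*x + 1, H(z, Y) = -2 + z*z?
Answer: 16422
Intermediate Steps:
k(g) = 1
H(z, Y) = -2 + z**2
F(x, u) = -2 - 2*x (F(x, u) = -2*(1*x + 1) = -2*(x + 1) = -2*(1 + x) = -2 - 2*x)
N(y, w) = -2 - 2*w
138*(N(-5 + 4/7, -6) + 109) = 138*((-2 - 2*(-6)) + 109) = 138*((-2 + 12) + 109) = 138*(10 + 109) = 138*119 = 16422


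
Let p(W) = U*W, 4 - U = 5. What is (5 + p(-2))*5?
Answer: 35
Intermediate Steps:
U = -1 (U = 4 - 1*5 = 4 - 5 = -1)
p(W) = -W
(5 + p(-2))*5 = (5 - 1*(-2))*5 = (5 + 2)*5 = 7*5 = 35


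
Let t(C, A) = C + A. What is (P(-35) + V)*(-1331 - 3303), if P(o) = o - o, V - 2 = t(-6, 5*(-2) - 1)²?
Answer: -1348494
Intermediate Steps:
t(C, A) = A + C
V = 291 (V = 2 + ((5*(-2) - 1) - 6)² = 2 + ((-10 - 1) - 6)² = 2 + (-11 - 6)² = 2 + (-17)² = 2 + 289 = 291)
P(o) = 0
(P(-35) + V)*(-1331 - 3303) = (0 + 291)*(-1331 - 3303) = 291*(-4634) = -1348494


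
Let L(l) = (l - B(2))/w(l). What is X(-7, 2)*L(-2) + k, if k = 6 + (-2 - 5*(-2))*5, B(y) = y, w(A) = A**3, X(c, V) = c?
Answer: 85/2 ≈ 42.500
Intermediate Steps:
k = 46 (k = 6 + (-2 + 10)*5 = 6 + 8*5 = 6 + 40 = 46)
L(l) = (-2 + l)/l**3 (L(l) = (l - 1*2)/(l**3) = (l - 2)/l**3 = (-2 + l)/l**3)
X(-7, 2)*L(-2) + k = -7*(-2 - 2)/(-2)**3 + 46 = -(-7)*(-4)/8 + 46 = -7*1/2 + 46 = -7/2 + 46 = 85/2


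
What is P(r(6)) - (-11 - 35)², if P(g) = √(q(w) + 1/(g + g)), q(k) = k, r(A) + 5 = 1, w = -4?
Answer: -2116 + I*√66/4 ≈ -2116.0 + 2.031*I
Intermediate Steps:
r(A) = -4 (r(A) = -5 + 1 = -4)
P(g) = √(-4 + 1/(2*g)) (P(g) = √(-4 + 1/(g + g)) = √(-4 + 1/(2*g)))
P(r(6)) - (-11 - 35)² = √(-16 + 2/(-4))/2 - (-11 - 35)² = √(-16 + 2*(-¼))/2 - 1*(-46)² = √(-16 - ½)/2 - 1*2116 = √(-33/2)/2 - 2116 = (I*√66/2)/2 - 2116 = I*√66/4 - 2116 = -2116 + I*√66/4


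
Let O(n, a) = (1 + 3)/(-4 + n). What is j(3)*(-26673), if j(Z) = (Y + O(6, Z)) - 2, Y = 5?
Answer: -133365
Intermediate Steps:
O(n, a) = 4/(-4 + n)
j(Z) = 5 (j(Z) = (5 + 4/(-4 + 6)) - 2 = (5 + 4/2) - 2 = (5 + 4*(1/2)) - 2 = (5 + 2) - 2 = 7 - 2 = 5)
j(3)*(-26673) = 5*(-26673) = -133365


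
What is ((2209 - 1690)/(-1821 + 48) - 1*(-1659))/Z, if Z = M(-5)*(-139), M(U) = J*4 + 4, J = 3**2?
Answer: -122537/410745 ≈ -0.29833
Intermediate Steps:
J = 9
M(U) = 40 (M(U) = 9*4 + 4 = 36 + 4 = 40)
Z = -5560 (Z = 40*(-139) = -5560)
((2209 - 1690)/(-1821 + 48) - 1*(-1659))/Z = ((2209 - 1690)/(-1821 + 48) - 1*(-1659))/(-5560) = (519/(-1773) + 1659)*(-1/5560) = (519*(-1/1773) + 1659)*(-1/5560) = (-173/591 + 1659)*(-1/5560) = (980296/591)*(-1/5560) = -122537/410745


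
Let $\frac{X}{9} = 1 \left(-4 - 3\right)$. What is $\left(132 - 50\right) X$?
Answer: $-5166$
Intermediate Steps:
$X = -63$ ($X = 9 \cdot 1 \left(-4 - 3\right) = 9 \cdot 1 \left(-7\right) = 9 \left(-7\right) = -63$)
$\left(132 - 50\right) X = \left(132 - 50\right) \left(-63\right) = 82 \left(-63\right) = -5166$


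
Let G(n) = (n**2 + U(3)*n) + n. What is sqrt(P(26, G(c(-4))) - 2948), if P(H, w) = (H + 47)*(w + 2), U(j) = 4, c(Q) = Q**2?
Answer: 3*sqrt(2414) ≈ 147.40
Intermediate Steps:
G(n) = n**2 + 5*n (G(n) = (n**2 + 4*n) + n = n**2 + 5*n)
P(H, w) = (2 + w)*(47 + H) (P(H, w) = (47 + H)*(2 + w) = (2 + w)*(47 + H))
sqrt(P(26, G(c(-4))) - 2948) = sqrt((94 + 2*26 + 47*((-4)**2*(5 + (-4)**2)) + 26*((-4)**2*(5 + (-4)**2))) - 2948) = sqrt((94 + 52 + 47*(16*(5 + 16)) + 26*(16*(5 + 16))) - 2948) = sqrt((94 + 52 + 47*(16*21) + 26*(16*21)) - 2948) = sqrt((94 + 52 + 47*336 + 26*336) - 2948) = sqrt((94 + 52 + 15792 + 8736) - 2948) = sqrt(24674 - 2948) = sqrt(21726) = 3*sqrt(2414)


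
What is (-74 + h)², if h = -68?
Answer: 20164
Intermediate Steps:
(-74 + h)² = (-74 - 68)² = (-142)² = 20164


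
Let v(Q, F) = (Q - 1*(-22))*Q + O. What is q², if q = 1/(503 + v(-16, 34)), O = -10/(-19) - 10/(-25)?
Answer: 9025/1501795009 ≈ 6.0095e-6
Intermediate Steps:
O = 88/95 (O = -10*(-1/19) - 10*(-1/25) = 10/19 + ⅖ = 88/95 ≈ 0.92632)
v(Q, F) = 88/95 + Q*(22 + Q) (v(Q, F) = (Q - 1*(-22))*Q + 88/95 = (Q + 22)*Q + 88/95 = (22 + Q)*Q + 88/95 = Q*(22 + Q) + 88/95 = 88/95 + Q*(22 + Q))
q = 95/38753 (q = 1/(503 + (88/95 + (-16)² + 22*(-16))) = 1/(503 + (88/95 + 256 - 352)) = 1/(503 - 9032/95) = 1/(38753/95) = 95/38753 ≈ 0.0024514)
q² = (95/38753)² = 9025/1501795009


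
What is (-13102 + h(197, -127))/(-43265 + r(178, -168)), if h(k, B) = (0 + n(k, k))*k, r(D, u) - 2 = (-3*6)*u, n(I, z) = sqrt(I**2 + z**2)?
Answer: 13102/40239 - 38809*sqrt(2)/40239 ≈ -1.0384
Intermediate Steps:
r(D, u) = 2 - 18*u (r(D, u) = 2 + (-3*6)*u = 2 - 18*u)
h(k, B) = k*sqrt(2)*sqrt(k**2) (h(k, B) = (0 + sqrt(k**2 + k**2))*k = (0 + sqrt(2*k**2))*k = (0 + sqrt(2)*sqrt(k**2))*k = (sqrt(2)*sqrt(k**2))*k = k*sqrt(2)*sqrt(k**2))
(-13102 + h(197, -127))/(-43265 + r(178, -168)) = (-13102 + 197*sqrt(2)*sqrt(197**2))/(-43265 + (2 - 18*(-168))) = (-13102 + 197*sqrt(2)*sqrt(38809))/(-43265 + (2 + 3024)) = (-13102 + 197*sqrt(2)*197)/(-43265 + 3026) = (-13102 + 38809*sqrt(2))/(-40239) = (-13102 + 38809*sqrt(2))*(-1/40239) = 13102/40239 - 38809*sqrt(2)/40239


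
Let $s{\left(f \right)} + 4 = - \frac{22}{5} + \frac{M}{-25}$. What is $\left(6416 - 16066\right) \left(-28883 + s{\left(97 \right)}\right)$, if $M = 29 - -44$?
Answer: $278830188$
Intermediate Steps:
$M = 73$ ($M = 29 + 44 = 73$)
$s{\left(f \right)} = - \frac{283}{25}$ ($s{\left(f \right)} = -4 + \left(- \frac{22}{5} + \frac{73}{-25}\right) = -4 + \left(\left(-22\right) \frac{1}{5} + 73 \left(- \frac{1}{25}\right)\right) = -4 - \frac{183}{25} = - \frac{283}{25}$)
$\left(6416 - 16066\right) \left(-28883 + s{\left(97 \right)}\right) = \left(6416 - 16066\right) \left(-28883 - \frac{283}{25}\right) = \left(-9650\right) \left(- \frac{722358}{25}\right) = 278830188$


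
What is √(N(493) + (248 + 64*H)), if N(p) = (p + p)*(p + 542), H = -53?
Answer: √1017366 ≈ 1008.6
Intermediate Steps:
N(p) = 2*p*(542 + p) (N(p) = (2*p)*(542 + p) = 2*p*(542 + p))
√(N(493) + (248 + 64*H)) = √(2*493*(542 + 493) + (248 + 64*(-53))) = √(2*493*1035 + (248 - 3392)) = √(1020510 - 3144) = √1017366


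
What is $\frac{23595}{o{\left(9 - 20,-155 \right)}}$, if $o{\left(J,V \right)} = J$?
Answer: $-2145$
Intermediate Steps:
$\frac{23595}{o{\left(9 - 20,-155 \right)}} = \frac{23595}{9 - 20} = \frac{23595}{-11} = 23595 \left(- \frac{1}{11}\right) = -2145$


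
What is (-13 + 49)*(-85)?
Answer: -3060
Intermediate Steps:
(-13 + 49)*(-85) = 36*(-85) = -3060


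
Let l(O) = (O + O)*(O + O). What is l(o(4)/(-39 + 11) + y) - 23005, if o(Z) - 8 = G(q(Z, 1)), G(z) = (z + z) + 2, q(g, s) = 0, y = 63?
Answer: -358116/49 ≈ -7308.5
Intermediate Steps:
G(z) = 2 + 2*z (G(z) = 2*z + 2 = 2 + 2*z)
o(Z) = 10 (o(Z) = 8 + (2 + 2*0) = 8 + (2 + 0) = 8 + 2 = 10)
l(O) = 4*O² (l(O) = (2*O)*(2*O) = 4*O²)
l(o(4)/(-39 + 11) + y) - 23005 = 4*(10/(-39 + 11) + 63)² - 23005 = 4*(10/(-28) + 63)² - 23005 = 4*(10*(-1/28) + 63)² - 23005 = 4*(-5/14 + 63)² - 23005 = 4*(877/14)² - 23005 = 4*(769129/196) - 23005 = 769129/49 - 23005 = -358116/49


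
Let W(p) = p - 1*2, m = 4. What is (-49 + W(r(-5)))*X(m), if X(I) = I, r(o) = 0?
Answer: -204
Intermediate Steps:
W(p) = -2 + p (W(p) = p - 2 = -2 + p)
(-49 + W(r(-5)))*X(m) = (-49 + (-2 + 0))*4 = (-49 - 2)*4 = -51*4 = -204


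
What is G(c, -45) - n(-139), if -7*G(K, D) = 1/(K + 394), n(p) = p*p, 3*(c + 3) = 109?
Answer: -173386657/8974 ≈ -19321.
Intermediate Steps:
c = 100/3 (c = -3 + (⅓)*109 = -3 + 109/3 = 100/3 ≈ 33.333)
n(p) = p²
G(K, D) = -1/(7*(394 + K)) (G(K, D) = -1/(7*(K + 394)) = -1/(7*(394 + K)))
G(c, -45) - n(-139) = -1/(2758 + 7*(100/3)) - 1*(-139)² = -1/(2758 + 700/3) - 1*19321 = -1/8974/3 - 19321 = -1*3/8974 - 19321 = -3/8974 - 19321 = -173386657/8974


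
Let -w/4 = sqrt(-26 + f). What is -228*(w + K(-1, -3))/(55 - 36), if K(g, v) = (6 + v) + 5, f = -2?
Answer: -96 + 96*I*sqrt(7) ≈ -96.0 + 253.99*I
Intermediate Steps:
K(g, v) = 11 + v
w = -8*I*sqrt(7) (w = -4*sqrt(-26 - 2) = -8*I*sqrt(7) ≈ -21.166*I)
-228*(w + K(-1, -3))/(55 - 36) = -228*(-8*I*sqrt(7) + (11 - 3))/(55 - 36) = -228*(-8*I*sqrt(7) + 8)/19 = -228*(8 - 8*I*sqrt(7))/19 = -228*(8/19 - 8*I*sqrt(7)/19) = -96 + 96*I*sqrt(7)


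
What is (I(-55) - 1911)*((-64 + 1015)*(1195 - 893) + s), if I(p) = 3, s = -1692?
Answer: -544753080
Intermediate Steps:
(I(-55) - 1911)*((-64 + 1015)*(1195 - 893) + s) = (3 - 1911)*((-64 + 1015)*(1195 - 893) - 1692) = -1908*(951*302 - 1692) = -1908*(287202 - 1692) = -1908*285510 = -544753080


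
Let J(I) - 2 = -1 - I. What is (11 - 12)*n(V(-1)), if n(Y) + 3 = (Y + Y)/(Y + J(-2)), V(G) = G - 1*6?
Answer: -½ ≈ -0.50000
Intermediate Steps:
V(G) = -6 + G (V(G) = G - 6 = -6 + G)
J(I) = 1 - I (J(I) = 2 + (-1 - I) = 1 - I)
n(Y) = -3 + 2*Y/(3 + Y) (n(Y) = -3 + (Y + Y)/(Y + (1 - 1*(-2))) = -3 + (2*Y)/(Y + (1 + 2)) = -3 + (2*Y)/(Y + 3) = -3 + (2*Y)/(3 + Y) = -3 + 2*Y/(3 + Y))
(11 - 12)*n(V(-1)) = (11 - 12)*((-9 - (-6 - 1))/(3 + (-6 - 1))) = -(-9 - 1*(-7))/(3 - 7) = -(-9 + 7)/(-4) = -(-1)*(-2)/4 = -1*½ = -½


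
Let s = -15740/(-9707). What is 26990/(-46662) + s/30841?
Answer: -4039679326625/6984685158297 ≈ -0.57836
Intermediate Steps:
s = 15740/9707 (s = -15740*(-1/9707) = 15740/9707 ≈ 1.6215)
26990/(-46662) + s/30841 = 26990/(-46662) + (15740/9707)/30841 = 26990*(-1/46662) + (15740/9707)*(1/30841) = -13495/23331 + 15740/299373587 = -4039679326625/6984685158297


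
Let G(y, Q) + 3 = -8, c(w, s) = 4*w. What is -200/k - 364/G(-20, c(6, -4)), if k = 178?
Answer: 31296/979 ≈ 31.967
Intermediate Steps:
G(y, Q) = -11 (G(y, Q) = -3 - 8 = -11)
-200/k - 364/G(-20, c(6, -4)) = -200/178 - 364/(-11) = -200*1/178 - 364*(-1/11) = -100/89 + 364/11 = 31296/979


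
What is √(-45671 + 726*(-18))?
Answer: I*√58739 ≈ 242.36*I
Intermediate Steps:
√(-45671 + 726*(-18)) = √(-45671 - 13068) = √(-58739) = I*√58739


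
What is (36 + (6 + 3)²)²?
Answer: 13689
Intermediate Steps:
(36 + (6 + 3)²)² = (36 + 9²)² = (36 + 81)² = 117² = 13689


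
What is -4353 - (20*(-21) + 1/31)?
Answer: -121924/31 ≈ -3933.0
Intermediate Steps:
-4353 - (20*(-21) + 1/31) = -4353 - (-420 + 1/31) = -4353 - 1*(-13019/31) = -4353 + 13019/31 = -121924/31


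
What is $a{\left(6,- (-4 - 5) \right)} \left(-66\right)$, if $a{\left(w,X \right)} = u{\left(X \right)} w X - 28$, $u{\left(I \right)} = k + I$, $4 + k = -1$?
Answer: $-12408$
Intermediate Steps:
$k = -5$ ($k = -4 - 1 = -5$)
$u{\left(I \right)} = -5 + I$
$a{\left(w,X \right)} = -28 + X w \left(-5 + X\right)$ ($a{\left(w,X \right)} = \left(-5 + X\right) w X - 28 = w \left(-5 + X\right) X - 28 = X w \left(-5 + X\right) - 28 = -28 + X w \left(-5 + X\right)$)
$a{\left(6,- (-4 - 5) \right)} \left(-66\right) = \left(-28 + - (-4 - 5) 6 \left(-5 - \left(-4 - 5\right)\right)\right) \left(-66\right) = \left(-28 + \left(-1\right) \left(-9\right) 6 \left(-5 - -9\right)\right) \left(-66\right) = \left(-28 + 9 \cdot 6 \left(-5 + 9\right)\right) \left(-66\right) = \left(-28 + 9 \cdot 6 \cdot 4\right) \left(-66\right) = \left(-28 + 216\right) \left(-66\right) = 188 \left(-66\right) = -12408$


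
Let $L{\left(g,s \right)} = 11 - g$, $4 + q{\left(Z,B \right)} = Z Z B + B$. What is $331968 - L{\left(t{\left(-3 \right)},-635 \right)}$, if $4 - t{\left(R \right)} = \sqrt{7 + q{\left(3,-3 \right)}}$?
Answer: $331961 - 3 i \sqrt{3} \approx 3.3196 \cdot 10^{5} - 5.1962 i$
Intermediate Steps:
$q{\left(Z,B \right)} = -4 + B + B Z^{2}$ ($q{\left(Z,B \right)} = -4 + \left(Z Z B + B\right) = -4 + \left(Z^{2} B + B\right) = -4 + \left(B Z^{2} + B\right) = -4 + \left(B + B Z^{2}\right) = -4 + B + B Z^{2}$)
$t{\left(R \right)} = 4 - 3 i \sqrt{3}$ ($t{\left(R \right)} = 4 - \sqrt{7 - \left(7 + 27\right)} = 4 - \sqrt{7 - 34} = 4 - \sqrt{-27} = 4 - 3 i \sqrt{3}$)
$331968 - L{\left(t{\left(-3 \right)},-635 \right)} = 331968 - \left(11 - \left(4 - 3 i \sqrt{3}\right)\right) = 331968 - \left(7 + 3 i \sqrt{3}\right) = 331961 - 3 i \sqrt{3}$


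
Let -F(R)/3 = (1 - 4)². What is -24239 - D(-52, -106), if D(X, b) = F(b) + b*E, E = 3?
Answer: -23894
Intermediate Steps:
F(R) = -27 (F(R) = -3*(1 - 4)² = -3*(-3)² = -3*9 = -27)
D(X, b) = -27 + 3*b (D(X, b) = -27 + b*3 = -27 + 3*b)
-24239 - D(-52, -106) = -24239 - (-27 + 3*(-106)) = -24239 - (-27 - 318) = -24239 - 1*(-345) = -24239 + 345 = -23894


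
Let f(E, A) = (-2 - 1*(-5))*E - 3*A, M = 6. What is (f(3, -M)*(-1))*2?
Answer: -54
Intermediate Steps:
f(E, A) = -3*A + 3*E (f(E, A) = (-2 + 5)*E - 3*A = 3*E - 3*A = -3*A + 3*E)
(f(3, -M)*(-1))*2 = ((-(-3)*6 + 3*3)*(-1))*2 = ((-3*(-6) + 9)*(-1))*2 = ((18 + 9)*(-1))*2 = (27*(-1))*2 = -27*2 = -54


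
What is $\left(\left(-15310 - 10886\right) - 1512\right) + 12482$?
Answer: $-15226$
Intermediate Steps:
$\left(\left(-15310 - 10886\right) - 1512\right) + 12482 = \left(-26196 - 1512\right) + 12482 = -27708 + 12482 = -15226$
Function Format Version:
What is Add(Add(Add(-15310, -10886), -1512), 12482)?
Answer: -15226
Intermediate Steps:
Add(Add(Add(-15310, -10886), -1512), 12482) = Add(Add(-26196, -1512), 12482) = Add(-27708, 12482) = -15226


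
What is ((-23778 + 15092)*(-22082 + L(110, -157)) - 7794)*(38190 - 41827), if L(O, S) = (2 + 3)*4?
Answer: -696931898106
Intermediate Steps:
L(O, S) = 20 (L(O, S) = 5*4 = 20)
((-23778 + 15092)*(-22082 + L(110, -157)) - 7794)*(38190 - 41827) = ((-23778 + 15092)*(-22082 + 20) - 7794)*(38190 - 41827) = (-8686*(-22062) - 7794)*(-3637) = (191630532 - 7794)*(-3637) = 191622738*(-3637) = -696931898106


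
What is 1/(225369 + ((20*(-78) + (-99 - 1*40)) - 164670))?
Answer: 1/59000 ≈ 1.6949e-5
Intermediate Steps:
1/(225369 + ((20*(-78) + (-99 - 1*40)) - 164670)) = 1/(225369 + ((-1560 + (-99 - 40)) - 164670)) = 1/(225369 + ((-1560 - 139) - 164670)) = 1/(225369 + (-1699 - 164670)) = 1/(225369 - 166369) = 1/59000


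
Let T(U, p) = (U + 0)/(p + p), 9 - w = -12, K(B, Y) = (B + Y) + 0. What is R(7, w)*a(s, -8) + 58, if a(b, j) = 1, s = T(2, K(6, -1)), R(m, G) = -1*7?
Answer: 51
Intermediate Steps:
K(B, Y) = B + Y
w = 21 (w = 9 - 1*(-12) = 9 + 12 = 21)
T(U, p) = U/(2*p) (T(U, p) = U/((2*p)) = U*(1/(2*p)) = U/(2*p))
R(m, G) = -7
s = ⅕ (s = (½)*2/(6 - 1) = (½)*2/5 = (½)*2*(⅕) = ⅕ ≈ 0.20000)
R(7, w)*a(s, -8) + 58 = -7*1 + 58 = -7 + 58 = 51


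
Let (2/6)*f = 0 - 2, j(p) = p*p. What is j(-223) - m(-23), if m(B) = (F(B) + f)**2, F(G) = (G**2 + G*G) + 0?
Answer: -1056975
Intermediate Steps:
j(p) = p**2
F(G) = 2*G**2 (F(G) = (G**2 + G**2) + 0 = 2*G**2 + 0 = 2*G**2)
f = -6 (f = 3*(0 - 2) = 3*(-2) = -6)
m(B) = (-6 + 2*B**2)**2 (m(B) = (2*B**2 - 6)**2 = (-6 + 2*B**2)**2)
j(-223) - m(-23) = (-223)**2 - 4*(-3 + (-23)**2)**2 = 49729 - 4*(-3 + 529)**2 = 49729 - 4*526**2 = 49729 - 4*276676 = 49729 - 1*1106704 = 49729 - 1106704 = -1056975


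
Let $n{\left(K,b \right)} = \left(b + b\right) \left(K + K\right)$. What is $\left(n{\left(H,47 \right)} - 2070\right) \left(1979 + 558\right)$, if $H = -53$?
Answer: $-30530258$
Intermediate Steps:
$n{\left(K,b \right)} = 4 K b$ ($n{\left(K,b \right)} = 2 b 2 K = 4 K b$)
$\left(n{\left(H,47 \right)} - 2070\right) \left(1979 + 558\right) = \left(4 \left(-53\right) 47 - 2070\right) \left(1979 + 558\right) = \left(-9964 - 2070\right) 2537 = \left(-12034\right) 2537 = -30530258$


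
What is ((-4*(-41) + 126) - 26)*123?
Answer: 32472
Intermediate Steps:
((-4*(-41) + 126) - 26)*123 = ((164 + 126) - 26)*123 = (290 - 26)*123 = 264*123 = 32472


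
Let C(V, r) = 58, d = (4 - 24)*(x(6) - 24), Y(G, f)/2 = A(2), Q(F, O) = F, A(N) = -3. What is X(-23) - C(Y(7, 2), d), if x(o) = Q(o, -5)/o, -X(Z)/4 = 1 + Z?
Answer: 30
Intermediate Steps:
X(Z) = -4 - 4*Z (X(Z) = -4*(1 + Z) = -4 - 4*Z)
Y(G, f) = -6 (Y(G, f) = 2*(-3) = -6)
x(o) = 1 (x(o) = o/o = 1)
d = 460 (d = (4 - 24)*(1 - 24) = -20*(-23) = 460)
X(-23) - C(Y(7, 2), d) = (-4 - 4*(-23)) - 1*58 = (-4 + 92) - 58 = 88 - 58 = 30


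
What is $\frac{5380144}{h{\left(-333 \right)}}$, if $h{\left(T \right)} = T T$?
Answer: $\frac{5380144}{110889} \approx 48.518$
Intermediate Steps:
$h{\left(T \right)} = T^{2}$
$\frac{5380144}{h{\left(-333 \right)}} = \frac{5380144}{\left(-333\right)^{2}} = \frac{5380144}{110889}$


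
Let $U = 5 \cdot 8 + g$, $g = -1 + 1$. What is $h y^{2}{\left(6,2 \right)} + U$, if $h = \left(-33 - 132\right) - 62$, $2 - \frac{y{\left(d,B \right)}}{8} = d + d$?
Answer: $-1452760$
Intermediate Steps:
$y{\left(d,B \right)} = 16 - 16 d$ ($y{\left(d,B \right)} = 16 - 8 \left(d + d\right) = 16 - 8 \cdot 2 d = 16 - 16 d$)
$g = 0$
$h = -227$ ($h = -165 - 62 = -227$)
$U = 40$ ($U = 5 \cdot 8 + 0 = 40 + 0 = 40$)
$h y^{2}{\left(6,2 \right)} + U = - 227 \left(16 - 96\right)^{2} + 40 = - 227 \left(-80\right)^{2} + 40 = \left(-227\right) 6400 + 40 = -1452800 + 40 = -1452760$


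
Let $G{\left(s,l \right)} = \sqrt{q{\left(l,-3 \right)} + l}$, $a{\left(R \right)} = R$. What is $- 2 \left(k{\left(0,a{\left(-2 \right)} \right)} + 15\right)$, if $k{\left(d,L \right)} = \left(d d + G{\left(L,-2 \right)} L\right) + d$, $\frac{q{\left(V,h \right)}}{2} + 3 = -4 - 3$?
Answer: $-30 + 4 i \sqrt{22} \approx -30.0 + 18.762 i$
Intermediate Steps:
$q{\left(V,h \right)} = -20$ ($q{\left(V,h \right)} = -6 + 2 \left(-4 - 3\right) = -6 + 2 \left(-7\right) = -6 - 14 = -20$)
$G{\left(s,l \right)} = \sqrt{-20 + l}$
$k{\left(d,L \right)} = d + d^{2} + i L \sqrt{22}$ ($k{\left(d,L \right)} = \left(d d + \sqrt{-20 - 2} L\right) + d = \left(d^{2} + \sqrt{-22} L\right) + d = \left(d^{2} + i \sqrt{22} L\right) + d = \left(d^{2} + i L \sqrt{22}\right) + d = d + d^{2} + i L \sqrt{22}$)
$- 2 \left(k{\left(0,a{\left(-2 \right)} \right)} + 15\right) = - 2 \left(\left(0 + 0^{2} + i \left(-2\right) \sqrt{22}\right) + 15\right) = - 2 \left(\left(0 + 0 - 2 i \sqrt{22}\right) + 15\right) = - 2 \left(- 2 i \sqrt{22} + 15\right) = - 2 \left(15 - 2 i \sqrt{22}\right) = -30 + 4 i \sqrt{22}$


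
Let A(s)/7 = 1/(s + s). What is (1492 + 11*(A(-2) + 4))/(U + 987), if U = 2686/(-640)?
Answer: 485360/314497 ≈ 1.5433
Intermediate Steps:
A(s) = 7/(2*s) (A(s) = 7/(s + s) = 7/((2*s)) = 7*(1/(2*s)) = 7/(2*s))
U = -1343/320 (U = 2686*(-1/640) = -1343/320 ≈ -4.1969)
(1492 + 11*(A(-2) + 4))/(U + 987) = (1492 + 11*((7/2)/(-2) + 4))/(-1343/320 + 987) = (1492 + 11*((7/2)*(-1/2) + 4))/(314497/320) = (1492 + 11*(-7/4 + 4))*(320/314497) = (1492 + 11*(9/4))*(320/314497) = (1492 + 99/4)*(320/314497) = (6067/4)*(320/314497) = 485360/314497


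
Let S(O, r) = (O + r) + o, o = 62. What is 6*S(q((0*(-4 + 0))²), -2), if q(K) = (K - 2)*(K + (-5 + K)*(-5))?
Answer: 60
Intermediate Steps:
q(K) = (-2 + K)*(25 - 4*K) (q(K) = (-2 + K)*(K + (25 - 5*K)) = (-2 + K)*(25 - 4*K))
S(O, r) = 62 + O + r (S(O, r) = (O + r) + 62 = 62 + O + r)
6*S(q((0*(-4 + 0))²), -2) = 6*(62 + (-50 - 4*((0*(-4 + 0))²)² + 33*(0*(-4 + 0))²) - 2) = 6*(62 + (-50 - 4*((0*(-4))²)² + 33*(0*(-4))²) - 2) = 6*(62 + (-50 - 4*(0²)² + 33*0²) - 2) = 6*(62 + (-50 - 4*0² + 33*0) - 2) = 6*(62 + (-50 - 4*0 + 0) - 2) = 6*(62 + (-50 + 0 + 0) - 2) = 6*(62 - 50 - 2) = 6*10 = 60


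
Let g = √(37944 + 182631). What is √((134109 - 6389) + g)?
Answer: √(127720 + 5*√8823) ≈ 358.04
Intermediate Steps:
g = 5*√8823 (g = √220575 = 5*√8823 ≈ 469.65)
√((134109 - 6389) + g) = √((134109 - 6389) + 5*√8823) = √(127720 + 5*√8823)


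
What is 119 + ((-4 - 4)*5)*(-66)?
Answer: 2759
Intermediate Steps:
119 + ((-4 - 4)*5)*(-66) = 119 - 8*5*(-66) = 119 - 40*(-66) = 119 + 2640 = 2759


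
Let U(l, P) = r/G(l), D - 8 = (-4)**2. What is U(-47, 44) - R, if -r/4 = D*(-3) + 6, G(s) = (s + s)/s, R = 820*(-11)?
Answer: 9152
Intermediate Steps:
D = 24 (D = 8 + (-4)**2 = 8 + 16 = 24)
R = -9020
G(s) = 2 (G(s) = (2*s)/s = 2)
r = 264 (r = -4*(24*(-3) + 6) = -4*(-72 + 6) = -4*(-66) = 264)
U(l, P) = 132 (U(l, P) = 264/2 = 264*(1/2) = 132)
U(-47, 44) - R = 132 - 1*(-9020) = 132 + 9020 = 9152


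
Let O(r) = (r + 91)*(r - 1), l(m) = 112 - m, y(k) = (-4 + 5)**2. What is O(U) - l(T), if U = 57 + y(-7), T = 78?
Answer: 8459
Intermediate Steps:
y(k) = 1 (y(k) = 1**2 = 1)
U = 58 (U = 57 + 1 = 58)
O(r) = (-1 + r)*(91 + r) (O(r) = (91 + r)*(-1 + r) = (-1 + r)*(91 + r))
O(U) - l(T) = (-91 + 58**2 + 90*58) - (112 - 1*78) = (-91 + 3364 + 5220) - (112 - 78) = 8493 - 1*34 = 8493 - 34 = 8459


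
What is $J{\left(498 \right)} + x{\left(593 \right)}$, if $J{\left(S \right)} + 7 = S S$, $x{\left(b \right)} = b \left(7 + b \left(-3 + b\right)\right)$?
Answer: $207725058$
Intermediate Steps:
$J{\left(S \right)} = -7 + S^{2}$ ($J{\left(S \right)} = -7 + S S = -7 + S^{2}$)
$J{\left(498 \right)} + x{\left(593 \right)} = \left(-7 + 498^{2}\right) + 593 \left(7 + 593^{2} - 1779\right) = \left(-7 + 248004\right) + 593 \left(7 + 351649 - 1779\right) = 247997 + 593 \cdot 349877 = 247997 + 207477061 = 207725058$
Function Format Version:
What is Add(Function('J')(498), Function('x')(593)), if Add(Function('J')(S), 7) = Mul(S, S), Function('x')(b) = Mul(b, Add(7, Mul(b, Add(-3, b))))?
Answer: 207725058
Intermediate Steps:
Function('J')(S) = Add(-7, Pow(S, 2)) (Function('J')(S) = Add(-7, Mul(S, S)) = Add(-7, Pow(S, 2)))
Add(Function('J')(498), Function('x')(593)) = Add(Add(-7, Pow(498, 2)), Mul(593, Add(7, Pow(593, 2), Mul(-3, 593)))) = Add(Add(-7, 248004), Mul(593, Add(7, 351649, -1779))) = Add(247997, Mul(593, 349877)) = Add(247997, 207477061) = 207725058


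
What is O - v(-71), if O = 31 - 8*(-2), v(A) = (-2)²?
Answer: 43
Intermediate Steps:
v(A) = 4
O = 47 (O = 31 + 16 = 47)
O - v(-71) = 47 - 1*4 = 47 - 4 = 43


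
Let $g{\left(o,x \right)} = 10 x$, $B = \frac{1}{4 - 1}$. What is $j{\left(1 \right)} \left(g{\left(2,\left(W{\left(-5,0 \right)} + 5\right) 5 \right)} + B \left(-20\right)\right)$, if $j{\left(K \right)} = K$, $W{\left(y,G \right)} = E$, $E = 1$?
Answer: $\frac{880}{3} \approx 293.33$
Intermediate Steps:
$B = \frac{1}{3} \approx 0.33333$
$W{\left(y,G \right)} = 1$
$j{\left(1 \right)} \left(g{\left(2,\left(W{\left(-5,0 \right)} + 5\right) 5 \right)} + B \left(-20\right)\right) = 1 \left(10 \left(1 + 5\right) 5 + \frac{1}{3} \left(-20\right)\right) = 1 \left(10 \cdot 6 \cdot 5 - \frac{20}{3}\right) = 1 \left(10 \cdot 30 - \frac{20}{3}\right) = 1 \left(300 - \frac{20}{3}\right) = 1 \cdot \frac{880}{3} = \frac{880}{3}$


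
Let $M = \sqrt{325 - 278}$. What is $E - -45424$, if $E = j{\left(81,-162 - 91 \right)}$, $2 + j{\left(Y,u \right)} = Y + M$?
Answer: $45503 + \sqrt{47} \approx 45510.0$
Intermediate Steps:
$M = \sqrt{47} \approx 6.8557$
$j{\left(Y,u \right)} = -2 + Y + \sqrt{47}$ ($j{\left(Y,u \right)} = -2 + \left(Y + \sqrt{47}\right) = -2 + Y + \sqrt{47}$)
$E = 79 + \sqrt{47}$ ($E = -2 + 81 + \sqrt{47} = 79 + \sqrt{47} \approx 85.856$)
$E - -45424 = \left(79 + \sqrt{47}\right) - -45424 = \left(79 + \sqrt{47}\right) + 45424 = 45503 + \sqrt{47}$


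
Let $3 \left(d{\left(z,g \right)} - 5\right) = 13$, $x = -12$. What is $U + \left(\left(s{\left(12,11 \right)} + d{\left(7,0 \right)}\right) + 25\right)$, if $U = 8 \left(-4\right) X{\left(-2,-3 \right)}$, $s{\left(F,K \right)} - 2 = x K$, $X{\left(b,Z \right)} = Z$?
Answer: $\frac{1}{3} \approx 0.33333$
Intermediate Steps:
$d{\left(z,g \right)} = \frac{28}{3}$ ($d{\left(z,g \right)} = 5 + \frac{1}{3} \cdot 13 = 5 + \frac{13}{3} = \frac{28}{3}$)
$s{\left(F,K \right)} = 2 - 12 K$
$U = 96$ ($U = 8 \left(-4\right) \left(-3\right) = \left(-32\right) \left(-3\right) = 96$)
$U + \left(\left(s{\left(12,11 \right)} + d{\left(7,0 \right)}\right) + 25\right) = 96 + \left(\left(\left(2 - 132\right) + \frac{28}{3}\right) + 25\right) = 96 + \left(\left(-130 + \frac{28}{3}\right) + 25\right) = 96 + \left(- \frac{362}{3} + 25\right) = 96 - \frac{287}{3} = \frac{1}{3}$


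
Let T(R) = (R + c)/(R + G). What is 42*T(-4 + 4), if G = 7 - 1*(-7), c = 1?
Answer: 3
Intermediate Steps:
G = 14 (G = 7 + 7 = 14)
T(R) = (1 + R)/(14 + R) (T(R) = (R + 1)/(R + 14) = (1 + R)/(14 + R))
42*T(-4 + 4) = 42*((1 + (-4 + 4))/(14 + (-4 + 4))) = 42*((1 + 0)/(14 + 0)) = 42*(1/14) = 3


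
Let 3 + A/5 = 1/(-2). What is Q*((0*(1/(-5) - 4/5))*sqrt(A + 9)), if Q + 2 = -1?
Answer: 0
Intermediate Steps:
Q = -3 (Q = -2 - 1 = -3)
A = -35/2 (A = -15 + 5/(-2) = -15 + 5*(-1/2) = -15 - 5/2 = -35/2 ≈ -17.500)
Q*((0*(1/(-5) - 4/5))*sqrt(A + 9)) = -3*0*(1/(-5) - 4/5)*sqrt(-35/2 + 9) = -3*0*(1*(-1/5) - 4*1/5)*sqrt(-17/2) = -3*0*(-1/5 - 4/5)*I*sqrt(34)/2 = -3*0*(-1)*I*sqrt(34)/2 = -0*I*sqrt(34)/2 = -3*0 = 0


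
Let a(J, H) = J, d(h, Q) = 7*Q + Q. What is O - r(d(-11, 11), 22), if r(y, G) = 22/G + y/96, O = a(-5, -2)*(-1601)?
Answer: 96037/12 ≈ 8003.1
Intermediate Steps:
d(h, Q) = 8*Q
O = 8005 (O = -5*(-1601) = 8005)
r(y, G) = 22/G + y/96 (r(y, G) = 22/G + y*(1/96) = 22/G + y/96)
O - r(d(-11, 11), 22) = 8005 - (22/22 + (8*11)/96) = 8005 - (22*(1/22) + (1/96)*88) = 8005 - (1 + 11/12) = 8005 - 1*23/12 = 8005 - 23/12 = 96037/12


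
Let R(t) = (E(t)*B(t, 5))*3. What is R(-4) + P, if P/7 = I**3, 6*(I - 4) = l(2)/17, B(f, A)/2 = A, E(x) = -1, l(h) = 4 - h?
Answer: 56326345/132651 ≈ 424.62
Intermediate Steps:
B(f, A) = 2*A
I = 205/51 (I = 4 + ((4 - 1*2)/17)/6 = 4 + ((4 - 2)*(1/17))/6 = 4 + (2*(1/17))/6 = 4 + (1/6)*(2/17) = 4 + 1/51 = 205/51 ≈ 4.0196)
R(t) = -30 (R(t) = -2*5*3 = -1*10*3 = -10*3 = -30)
P = 60305875/132651 (P = 7*(205/51)**3 = 7*(8615125/132651) = 60305875/132651 ≈ 454.62)
R(-4) + P = -30 + 60305875/132651 = 56326345/132651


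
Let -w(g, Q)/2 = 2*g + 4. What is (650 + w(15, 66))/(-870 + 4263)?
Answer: 194/1131 ≈ 0.17153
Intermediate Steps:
w(g, Q) = -8 - 4*g (w(g, Q) = -2*(2*g + 4) = -2*(4 + 2*g) = -8 - 4*g)
(650 + w(15, 66))/(-870 + 4263) = (650 + (-8 - 4*15))/(-870 + 4263) = (650 + (-8 - 60))/3393 = (650 - 68)*(1/3393) = 582*(1/3393) = 194/1131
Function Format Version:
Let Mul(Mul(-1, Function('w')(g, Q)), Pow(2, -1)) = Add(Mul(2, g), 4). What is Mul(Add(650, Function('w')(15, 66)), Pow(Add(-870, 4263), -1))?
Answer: Rational(194, 1131) ≈ 0.17153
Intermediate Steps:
Function('w')(g, Q) = Add(-8, Mul(-4, g)) (Function('w')(g, Q) = Mul(-2, Add(Mul(2, g), 4)) = Mul(-2, Add(4, Mul(2, g))) = Add(-8, Mul(-4, g)))
Mul(Add(650, Function('w')(15, 66)), Pow(Add(-870, 4263), -1)) = Mul(Add(650, Add(-8, Mul(-4, 15))), Pow(Add(-870, 4263), -1)) = Mul(Add(650, Add(-8, -60)), Pow(3393, -1)) = Mul(Add(650, -68), Rational(1, 3393)) = Mul(582, Rational(1, 3393)) = Rational(194, 1131)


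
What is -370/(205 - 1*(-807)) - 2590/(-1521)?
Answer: 1029155/769626 ≈ 1.3372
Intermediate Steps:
-370/(205 - 1*(-807)) - 2590/(-1521) = -370/(205 + 807) - 2590*(-1/1521) = -370/1012 + 2590/1521 = -370*1/1012 + 2590/1521 = -185/506 + 2590/1521 = 1029155/769626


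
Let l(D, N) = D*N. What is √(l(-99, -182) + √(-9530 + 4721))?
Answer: √(18018 + I*√4809) ≈ 134.23 + 0.2583*I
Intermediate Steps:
√(l(-99, -182) + √(-9530 + 4721)) = √(-99*(-182) + √(-9530 + 4721)) = √(18018 + √(-4809)) = √(18018 + I*√4809)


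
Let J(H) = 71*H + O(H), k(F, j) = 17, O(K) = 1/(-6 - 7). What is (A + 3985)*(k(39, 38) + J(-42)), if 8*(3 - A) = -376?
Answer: -155533110/13 ≈ -1.1964e+7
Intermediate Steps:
O(K) = -1/13 (O(K) = 1/(-13) = -1/13)
A = 50 (A = 3 - ⅛*(-376) = 3 + 47 = 50)
J(H) = -1/13 + 71*H (J(H) = 71*H - 1/13 = -1/13 + 71*H)
(A + 3985)*(k(39, 38) + J(-42)) = (50 + 3985)*(17 + (-1/13 + 71*(-42))) = 4035*(17 + (-1/13 - 2982)) = 4035*(17 - 38767/13) = 4035*(-38546/13) = -155533110/13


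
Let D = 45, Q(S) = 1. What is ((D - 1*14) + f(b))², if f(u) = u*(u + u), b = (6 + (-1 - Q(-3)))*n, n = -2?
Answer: 25281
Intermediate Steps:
b = -8 (b = (6 + (-1 - 1*1))*(-2) = (6 + (-1 - 1))*(-2) = (6 - 2)*(-2) = 4*(-2) = -8)
f(u) = 2*u² (f(u) = u*(2*u) = 2*u²)
((D - 1*14) + f(b))² = ((45 - 1*14) + 2*(-8)²)² = ((45 - 14) + 2*64)² = (31 + 128)² = 159² = 25281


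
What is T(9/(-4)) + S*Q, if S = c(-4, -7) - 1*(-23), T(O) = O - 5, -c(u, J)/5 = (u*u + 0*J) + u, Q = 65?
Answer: -9649/4 ≈ -2412.3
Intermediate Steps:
c(u, J) = -5*u - 5*u² (c(u, J) = -5*((u*u + 0*J) + u) = -5*((u² + 0) + u) = -5*(u² + u) = -5*(u + u²) = -5*u - 5*u²)
T(O) = -5 + O
S = -37 (S = -5*(-4)*(1 - 4) - 1*(-23) = -5*(-4)*(-3) + 23 = -60 + 23 = -37)
T(9/(-4)) + S*Q = (-5 + 9/(-4)) - 37*65 = (-5 + 9*(-¼)) - 2405 = (-5 - 9/4) - 2405 = -29/4 - 2405 = -9649/4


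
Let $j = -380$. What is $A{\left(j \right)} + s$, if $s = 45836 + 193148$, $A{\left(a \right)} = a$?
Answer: $238604$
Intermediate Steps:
$s = 238984$
$A{\left(j \right)} + s = -380 + 238984 = 238604$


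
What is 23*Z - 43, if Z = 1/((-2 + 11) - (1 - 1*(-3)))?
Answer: -192/5 ≈ -38.400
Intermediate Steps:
Z = 1/5 (Z = 1/(9 - (1 + 3)) = 1/(9 - 1*4) = 1/(9 - 4) = 1/5 ≈ 0.20000)
23*Z - 43 = 23*(1/5) - 43 = 23/5 - 43 = -192/5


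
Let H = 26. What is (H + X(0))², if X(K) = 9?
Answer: 1225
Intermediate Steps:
(H + X(0))² = (26 + 9)² = 35² = 1225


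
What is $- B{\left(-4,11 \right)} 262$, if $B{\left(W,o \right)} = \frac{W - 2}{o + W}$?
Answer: $\frac{1572}{7} \approx 224.57$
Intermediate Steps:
$B{\left(W,o \right)} = \frac{-2 + W}{W + o}$
$- B{\left(-4,11 \right)} 262 = - \frac{-2 - 4}{-4 + 11} \cdot 262 = - \frac{1}{7} \left(-6\right) 262 = - \frac{\left(-6\right) 262}{7} = \left(-1\right) \left(- \frac{1572}{7}\right) = \frac{1572}{7}$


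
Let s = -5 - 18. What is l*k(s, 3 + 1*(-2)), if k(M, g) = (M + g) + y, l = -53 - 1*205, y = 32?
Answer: -2580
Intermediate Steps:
l = -258 (l = -53 - 205 = -258)
s = -23
k(M, g) = 32 + M + g (k(M, g) = (M + g) + 32 = 32 + M + g)
l*k(s, 3 + 1*(-2)) = -258*(32 - 23 + (3 + 1*(-2))) = -258*(32 - 23 + (3 - 2)) = -258*(32 - 23 + 1) = -258*10 = -2580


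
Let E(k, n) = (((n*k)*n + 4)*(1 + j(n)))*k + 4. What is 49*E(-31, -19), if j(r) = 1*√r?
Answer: 16993249 + 16993053*I*√19 ≈ 1.6993e+7 + 7.4071e+7*I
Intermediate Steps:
j(r) = √r
E(k, n) = 4 + k*(1 + √n)*(4 + k*n²) (E(k, n) = (((n*k)*n + 4)*(1 + √n))*k + 4 = (((k*n)*n + 4)*(1 + √n))*k + 4 = ((k*n² + 4)*(1 + √n))*k + 4 = ((4 + k*n²)*(1 + √n))*k + 4 = ((1 + √n)*(4 + k*n²))*k + 4 = k*(1 + √n)*(4 + k*n²) + 4 = 4 + k*(1 + √n)*(4 + k*n²))
49*E(-31, -19) = 49*(4 + 4*(-31) + (-31)²*(-19)² + (-31)²*(-19)^(5/2) + 4*(-31)*√(-19)) = 49*(4 - 124 + 961*361 + 961*(361*I*√19) + 4*(-31)*(I*√19)) = 49*(4 - 124 + 346921 + 346921*I*√19 - 124*I*√19) = 49*(346801 + 346797*I*√19) = 16993249 + 16993053*I*√19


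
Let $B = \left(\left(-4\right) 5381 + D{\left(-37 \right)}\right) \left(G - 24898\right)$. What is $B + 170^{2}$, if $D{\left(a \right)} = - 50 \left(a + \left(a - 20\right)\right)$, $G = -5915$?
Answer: $518426812$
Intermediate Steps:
$D{\left(a \right)} = 1000 - 100 a$ ($D{\left(a \right)} = - 50 \left(a + \left(-20 + a\right)\right) = - 50 \left(-20 + 2 a\right) = 1000 - 100 a$)
$B = 518397912$ ($B = \left(\left(-4\right) 5381 + \left(1000 - -3700\right)\right) \left(-5915 - 24898\right) = \left(-21524 + \left(1000 + 3700\right)\right) \left(-30813\right) = \left(-21524 + 4700\right) \left(-30813\right) = \left(-16824\right) \left(-30813\right) = 518397912$)
$B + 170^{2} = 518397912 + 170^{2} = 518397912 + 28900 = 518426812$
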